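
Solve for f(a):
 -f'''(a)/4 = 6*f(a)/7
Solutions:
 f(a) = C3*exp(-2*3^(1/3)*7^(2/3)*a/7) + (C1*sin(3^(5/6)*7^(2/3)*a/7) + C2*cos(3^(5/6)*7^(2/3)*a/7))*exp(3^(1/3)*7^(2/3)*a/7)


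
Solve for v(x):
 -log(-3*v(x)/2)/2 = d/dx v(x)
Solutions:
 2*Integral(1/(log(-_y) - log(2) + log(3)), (_y, v(x))) = C1 - x


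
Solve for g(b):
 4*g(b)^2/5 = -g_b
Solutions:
 g(b) = 5/(C1 + 4*b)


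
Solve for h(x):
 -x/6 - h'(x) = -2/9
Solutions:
 h(x) = C1 - x^2/12 + 2*x/9


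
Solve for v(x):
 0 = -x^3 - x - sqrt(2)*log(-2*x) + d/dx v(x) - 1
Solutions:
 v(x) = C1 + x^4/4 + x^2/2 + sqrt(2)*x*log(-x) + x*(-sqrt(2) + sqrt(2)*log(2) + 1)


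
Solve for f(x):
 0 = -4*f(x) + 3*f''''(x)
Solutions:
 f(x) = C1*exp(-sqrt(2)*3^(3/4)*x/3) + C2*exp(sqrt(2)*3^(3/4)*x/3) + C3*sin(sqrt(2)*3^(3/4)*x/3) + C4*cos(sqrt(2)*3^(3/4)*x/3)


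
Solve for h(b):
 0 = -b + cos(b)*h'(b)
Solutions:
 h(b) = C1 + Integral(b/cos(b), b)


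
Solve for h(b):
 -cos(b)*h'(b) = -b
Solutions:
 h(b) = C1 + Integral(b/cos(b), b)


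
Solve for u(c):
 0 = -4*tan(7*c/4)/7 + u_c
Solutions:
 u(c) = C1 - 16*log(cos(7*c/4))/49


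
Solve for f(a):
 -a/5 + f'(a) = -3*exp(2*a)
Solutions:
 f(a) = C1 + a^2/10 - 3*exp(2*a)/2


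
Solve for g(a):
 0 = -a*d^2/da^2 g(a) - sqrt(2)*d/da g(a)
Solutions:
 g(a) = C1 + C2*a^(1 - sqrt(2))


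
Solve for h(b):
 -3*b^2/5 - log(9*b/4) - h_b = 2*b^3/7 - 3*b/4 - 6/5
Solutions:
 h(b) = C1 - b^4/14 - b^3/5 + 3*b^2/8 - b*log(b) + b*log(4/9) + 11*b/5


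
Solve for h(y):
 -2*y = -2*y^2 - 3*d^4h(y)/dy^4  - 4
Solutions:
 h(y) = C1 + C2*y + C3*y^2 + C4*y^3 - y^6/540 + y^5/180 - y^4/18


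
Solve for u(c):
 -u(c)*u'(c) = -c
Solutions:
 u(c) = -sqrt(C1 + c^2)
 u(c) = sqrt(C1 + c^2)


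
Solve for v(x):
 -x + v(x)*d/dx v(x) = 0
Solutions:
 v(x) = -sqrt(C1 + x^2)
 v(x) = sqrt(C1 + x^2)


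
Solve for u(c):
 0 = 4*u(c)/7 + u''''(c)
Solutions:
 u(c) = (C1*sin(7^(3/4)*c/7) + C2*cos(7^(3/4)*c/7))*exp(-7^(3/4)*c/7) + (C3*sin(7^(3/4)*c/7) + C4*cos(7^(3/4)*c/7))*exp(7^(3/4)*c/7)


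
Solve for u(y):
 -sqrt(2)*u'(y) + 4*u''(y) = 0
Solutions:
 u(y) = C1 + C2*exp(sqrt(2)*y/4)


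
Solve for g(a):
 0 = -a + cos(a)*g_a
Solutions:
 g(a) = C1 + Integral(a/cos(a), a)


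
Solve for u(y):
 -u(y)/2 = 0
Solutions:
 u(y) = 0


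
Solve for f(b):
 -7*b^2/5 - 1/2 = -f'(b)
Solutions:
 f(b) = C1 + 7*b^3/15 + b/2


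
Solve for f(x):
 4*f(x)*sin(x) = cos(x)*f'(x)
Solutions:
 f(x) = C1/cos(x)^4


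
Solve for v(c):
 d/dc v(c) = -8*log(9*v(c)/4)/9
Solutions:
 -9*Integral(1/(-log(_y) - 2*log(3) + 2*log(2)), (_y, v(c)))/8 = C1 - c


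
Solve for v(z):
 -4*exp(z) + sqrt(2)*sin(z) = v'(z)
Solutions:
 v(z) = C1 - 4*exp(z) - sqrt(2)*cos(z)


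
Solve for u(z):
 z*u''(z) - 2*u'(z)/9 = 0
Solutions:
 u(z) = C1 + C2*z^(11/9)


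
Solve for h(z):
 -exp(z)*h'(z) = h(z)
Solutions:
 h(z) = C1*exp(exp(-z))


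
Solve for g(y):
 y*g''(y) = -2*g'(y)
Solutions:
 g(y) = C1 + C2/y


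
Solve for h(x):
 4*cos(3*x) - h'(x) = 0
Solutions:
 h(x) = C1 + 4*sin(3*x)/3


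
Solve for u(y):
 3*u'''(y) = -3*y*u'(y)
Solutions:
 u(y) = C1 + Integral(C2*airyai(-y) + C3*airybi(-y), y)


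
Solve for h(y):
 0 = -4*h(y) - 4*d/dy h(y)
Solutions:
 h(y) = C1*exp(-y)


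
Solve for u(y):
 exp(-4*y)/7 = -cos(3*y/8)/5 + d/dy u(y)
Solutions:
 u(y) = C1 + 8*sin(3*y/8)/15 - exp(-4*y)/28


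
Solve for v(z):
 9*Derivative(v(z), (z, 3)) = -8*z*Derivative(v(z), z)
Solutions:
 v(z) = C1 + Integral(C2*airyai(-2*3^(1/3)*z/3) + C3*airybi(-2*3^(1/3)*z/3), z)


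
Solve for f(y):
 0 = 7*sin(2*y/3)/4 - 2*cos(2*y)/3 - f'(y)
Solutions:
 f(y) = C1 - sin(2*y)/3 - 21*cos(2*y/3)/8


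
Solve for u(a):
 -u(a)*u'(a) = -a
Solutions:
 u(a) = -sqrt(C1 + a^2)
 u(a) = sqrt(C1 + a^2)


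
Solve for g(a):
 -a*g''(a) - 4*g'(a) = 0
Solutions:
 g(a) = C1 + C2/a^3


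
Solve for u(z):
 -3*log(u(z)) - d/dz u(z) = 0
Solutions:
 li(u(z)) = C1 - 3*z


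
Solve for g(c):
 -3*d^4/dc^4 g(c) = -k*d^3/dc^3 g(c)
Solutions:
 g(c) = C1 + C2*c + C3*c^2 + C4*exp(c*k/3)


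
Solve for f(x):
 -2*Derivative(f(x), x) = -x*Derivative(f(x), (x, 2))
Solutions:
 f(x) = C1 + C2*x^3


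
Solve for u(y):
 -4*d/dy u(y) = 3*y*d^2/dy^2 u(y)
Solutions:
 u(y) = C1 + C2/y^(1/3)


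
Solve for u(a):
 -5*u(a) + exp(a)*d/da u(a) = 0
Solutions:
 u(a) = C1*exp(-5*exp(-a))


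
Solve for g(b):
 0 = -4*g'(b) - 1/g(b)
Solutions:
 g(b) = -sqrt(C1 - 2*b)/2
 g(b) = sqrt(C1 - 2*b)/2


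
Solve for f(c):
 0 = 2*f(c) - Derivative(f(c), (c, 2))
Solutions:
 f(c) = C1*exp(-sqrt(2)*c) + C2*exp(sqrt(2)*c)


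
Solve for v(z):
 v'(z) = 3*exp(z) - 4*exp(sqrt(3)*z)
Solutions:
 v(z) = C1 + 3*exp(z) - 4*sqrt(3)*exp(sqrt(3)*z)/3


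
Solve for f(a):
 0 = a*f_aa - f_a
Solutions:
 f(a) = C1 + C2*a^2


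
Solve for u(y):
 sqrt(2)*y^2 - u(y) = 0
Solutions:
 u(y) = sqrt(2)*y^2


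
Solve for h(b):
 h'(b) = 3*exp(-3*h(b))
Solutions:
 h(b) = log(C1 + 9*b)/3
 h(b) = log((-3^(1/3) - 3^(5/6)*I)*(C1 + 3*b)^(1/3)/2)
 h(b) = log((-3^(1/3) + 3^(5/6)*I)*(C1 + 3*b)^(1/3)/2)


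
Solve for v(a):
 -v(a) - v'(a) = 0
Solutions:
 v(a) = C1*exp(-a)


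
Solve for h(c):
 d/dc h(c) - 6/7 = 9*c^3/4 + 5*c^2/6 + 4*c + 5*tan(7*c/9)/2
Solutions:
 h(c) = C1 + 9*c^4/16 + 5*c^3/18 + 2*c^2 + 6*c/7 - 45*log(cos(7*c/9))/14


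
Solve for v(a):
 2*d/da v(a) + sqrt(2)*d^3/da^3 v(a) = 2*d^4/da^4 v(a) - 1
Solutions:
 v(a) = C1 + C2*exp(a*(-2^(1/3)*(sqrt(2) + 54 + sqrt(2)*sqrt(-1 + (sqrt(2) + 54)^2/2))^(1/3) - 2^(2/3)/(sqrt(2) + 54 + sqrt(2)*sqrt(-1 + (sqrt(2) + 54)^2/2))^(1/3) + 2*sqrt(2))/12)*sin(2^(1/3)*sqrt(3)*a*(-(sqrt(2) + 54 + sqrt(2)*sqrt(-1 + 1458*(-1 - sqrt(2)/54)^2))^(1/3) + 2^(1/3)/(sqrt(2) + 54 + sqrt(2)*sqrt(-1 + 1458*(-1 - sqrt(2)/54)^2))^(1/3))/12) + C3*exp(a*(-2^(1/3)*(sqrt(2) + 54 + sqrt(2)*sqrt(-1 + (sqrt(2) + 54)^2/2))^(1/3) - 2^(2/3)/(sqrt(2) + 54 + sqrt(2)*sqrt(-1 + (sqrt(2) + 54)^2/2))^(1/3) + 2*sqrt(2))/12)*cos(2^(1/3)*sqrt(3)*a*(-(sqrt(2) + 54 + sqrt(2)*sqrt(-1 + 1458*(-1 - sqrt(2)/54)^2))^(1/3) + 2^(1/3)/(sqrt(2) + 54 + sqrt(2)*sqrt(-1 + 1458*(-1 - sqrt(2)/54)^2))^(1/3))/12) + C4*exp(a*(2^(2/3)/(sqrt(2) + 54 + sqrt(2)*sqrt(-1 + (sqrt(2) + 54)^2/2))^(1/3) + sqrt(2) + 2^(1/3)*(sqrt(2) + 54 + sqrt(2)*sqrt(-1 + (sqrt(2) + 54)^2/2))^(1/3))/6) - a/2


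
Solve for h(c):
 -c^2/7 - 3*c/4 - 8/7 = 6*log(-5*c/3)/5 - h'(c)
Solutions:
 h(c) = C1 + c^3/21 + 3*c^2/8 + 6*c*log(-c)/5 + 2*c*(-21*log(3) - 1 + 21*log(5))/35


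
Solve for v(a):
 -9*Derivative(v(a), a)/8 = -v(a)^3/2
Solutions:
 v(a) = -3*sqrt(2)*sqrt(-1/(C1 + 4*a))/2
 v(a) = 3*sqrt(2)*sqrt(-1/(C1 + 4*a))/2


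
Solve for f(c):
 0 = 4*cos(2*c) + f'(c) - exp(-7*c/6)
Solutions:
 f(c) = C1 - 2*sin(2*c) - 6*exp(-7*c/6)/7


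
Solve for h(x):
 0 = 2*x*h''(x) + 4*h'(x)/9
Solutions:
 h(x) = C1 + C2*x^(7/9)


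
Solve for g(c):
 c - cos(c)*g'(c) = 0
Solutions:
 g(c) = C1 + Integral(c/cos(c), c)


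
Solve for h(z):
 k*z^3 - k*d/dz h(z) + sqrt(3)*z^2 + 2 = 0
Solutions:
 h(z) = C1 + z^4/4 + sqrt(3)*z^3/(3*k) + 2*z/k


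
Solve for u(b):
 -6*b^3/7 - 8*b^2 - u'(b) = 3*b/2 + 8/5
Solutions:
 u(b) = C1 - 3*b^4/14 - 8*b^3/3 - 3*b^2/4 - 8*b/5


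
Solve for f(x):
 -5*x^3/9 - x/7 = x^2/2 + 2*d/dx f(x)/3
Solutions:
 f(x) = C1 - 5*x^4/24 - x^3/4 - 3*x^2/28


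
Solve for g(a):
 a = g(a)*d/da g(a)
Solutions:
 g(a) = -sqrt(C1 + a^2)
 g(a) = sqrt(C1 + a^2)


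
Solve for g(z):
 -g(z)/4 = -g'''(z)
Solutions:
 g(z) = C3*exp(2^(1/3)*z/2) + (C1*sin(2^(1/3)*sqrt(3)*z/4) + C2*cos(2^(1/3)*sqrt(3)*z/4))*exp(-2^(1/3)*z/4)


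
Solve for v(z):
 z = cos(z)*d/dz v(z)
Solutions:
 v(z) = C1 + Integral(z/cos(z), z)


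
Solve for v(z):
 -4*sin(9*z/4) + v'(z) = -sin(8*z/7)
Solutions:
 v(z) = C1 + 7*cos(8*z/7)/8 - 16*cos(9*z/4)/9


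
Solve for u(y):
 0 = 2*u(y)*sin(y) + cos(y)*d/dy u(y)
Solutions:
 u(y) = C1*cos(y)^2


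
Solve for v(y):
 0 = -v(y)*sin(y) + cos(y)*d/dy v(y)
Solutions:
 v(y) = C1/cos(y)


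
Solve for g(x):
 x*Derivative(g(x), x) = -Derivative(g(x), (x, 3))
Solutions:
 g(x) = C1 + Integral(C2*airyai(-x) + C3*airybi(-x), x)


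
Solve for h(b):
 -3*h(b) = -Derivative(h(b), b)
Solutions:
 h(b) = C1*exp(3*b)


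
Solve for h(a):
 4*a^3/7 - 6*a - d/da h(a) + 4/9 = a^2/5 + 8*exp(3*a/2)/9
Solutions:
 h(a) = C1 + a^4/7 - a^3/15 - 3*a^2 + 4*a/9 - 16*exp(3*a/2)/27


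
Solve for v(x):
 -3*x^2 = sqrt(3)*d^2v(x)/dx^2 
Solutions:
 v(x) = C1 + C2*x - sqrt(3)*x^4/12


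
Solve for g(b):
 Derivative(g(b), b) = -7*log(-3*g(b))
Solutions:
 Integral(1/(log(-_y) + log(3)), (_y, g(b)))/7 = C1 - b


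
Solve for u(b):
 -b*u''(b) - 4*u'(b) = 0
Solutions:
 u(b) = C1 + C2/b^3


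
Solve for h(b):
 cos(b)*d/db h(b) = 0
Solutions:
 h(b) = C1


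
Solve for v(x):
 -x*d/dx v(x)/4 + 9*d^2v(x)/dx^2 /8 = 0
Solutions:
 v(x) = C1 + C2*erfi(x/3)


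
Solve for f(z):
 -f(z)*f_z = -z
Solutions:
 f(z) = -sqrt(C1 + z^2)
 f(z) = sqrt(C1 + z^2)


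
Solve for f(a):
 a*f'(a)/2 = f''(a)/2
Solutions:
 f(a) = C1 + C2*erfi(sqrt(2)*a/2)


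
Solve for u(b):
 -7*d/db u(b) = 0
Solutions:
 u(b) = C1


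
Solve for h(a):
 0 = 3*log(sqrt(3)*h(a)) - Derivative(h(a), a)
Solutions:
 -2*Integral(1/(2*log(_y) + log(3)), (_y, h(a)))/3 = C1 - a


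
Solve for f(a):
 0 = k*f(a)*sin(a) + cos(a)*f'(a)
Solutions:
 f(a) = C1*exp(k*log(cos(a)))


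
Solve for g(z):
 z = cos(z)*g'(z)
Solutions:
 g(z) = C1 + Integral(z/cos(z), z)


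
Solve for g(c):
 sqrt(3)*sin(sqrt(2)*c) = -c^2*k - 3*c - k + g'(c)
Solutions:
 g(c) = C1 + c^3*k/3 + 3*c^2/2 + c*k - sqrt(6)*cos(sqrt(2)*c)/2


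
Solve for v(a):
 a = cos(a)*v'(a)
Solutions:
 v(a) = C1 + Integral(a/cos(a), a)


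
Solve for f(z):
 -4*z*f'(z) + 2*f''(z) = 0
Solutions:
 f(z) = C1 + C2*erfi(z)


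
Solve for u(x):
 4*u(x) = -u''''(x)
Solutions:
 u(x) = (C1*sin(x) + C2*cos(x))*exp(-x) + (C3*sin(x) + C4*cos(x))*exp(x)


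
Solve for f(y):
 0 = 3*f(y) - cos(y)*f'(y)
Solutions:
 f(y) = C1*(sin(y) + 1)^(3/2)/(sin(y) - 1)^(3/2)


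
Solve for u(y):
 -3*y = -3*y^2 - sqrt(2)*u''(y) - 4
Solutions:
 u(y) = C1 + C2*y - sqrt(2)*y^4/8 + sqrt(2)*y^3/4 - sqrt(2)*y^2


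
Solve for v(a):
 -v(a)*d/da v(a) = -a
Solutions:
 v(a) = -sqrt(C1 + a^2)
 v(a) = sqrt(C1 + a^2)


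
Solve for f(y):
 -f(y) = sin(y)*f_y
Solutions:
 f(y) = C1*sqrt(cos(y) + 1)/sqrt(cos(y) - 1)


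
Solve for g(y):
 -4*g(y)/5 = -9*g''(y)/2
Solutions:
 g(y) = C1*exp(-2*sqrt(10)*y/15) + C2*exp(2*sqrt(10)*y/15)


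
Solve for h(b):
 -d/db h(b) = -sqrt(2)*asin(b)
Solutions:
 h(b) = C1 + sqrt(2)*(b*asin(b) + sqrt(1 - b^2))


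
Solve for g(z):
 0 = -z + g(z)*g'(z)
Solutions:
 g(z) = -sqrt(C1 + z^2)
 g(z) = sqrt(C1 + z^2)


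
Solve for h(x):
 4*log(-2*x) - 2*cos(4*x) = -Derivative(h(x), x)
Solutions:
 h(x) = C1 - 4*x*log(-x) - 4*x*log(2) + 4*x + sin(4*x)/2


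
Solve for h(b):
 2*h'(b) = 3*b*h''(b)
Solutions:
 h(b) = C1 + C2*b^(5/3)


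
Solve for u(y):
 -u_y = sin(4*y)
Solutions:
 u(y) = C1 + cos(4*y)/4


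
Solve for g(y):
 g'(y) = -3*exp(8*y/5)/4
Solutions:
 g(y) = C1 - 15*exp(8*y/5)/32


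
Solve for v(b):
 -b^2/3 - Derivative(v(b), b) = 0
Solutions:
 v(b) = C1 - b^3/9


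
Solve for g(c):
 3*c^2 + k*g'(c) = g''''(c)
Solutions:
 g(c) = C1 + C2*exp(c*k^(1/3)) + C3*exp(c*k^(1/3)*(-1 + sqrt(3)*I)/2) + C4*exp(-c*k^(1/3)*(1 + sqrt(3)*I)/2) - c^3/k


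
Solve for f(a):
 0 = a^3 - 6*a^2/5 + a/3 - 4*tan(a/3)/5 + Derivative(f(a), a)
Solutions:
 f(a) = C1 - a^4/4 + 2*a^3/5 - a^2/6 - 12*log(cos(a/3))/5


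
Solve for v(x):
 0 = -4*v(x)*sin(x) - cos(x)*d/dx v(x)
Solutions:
 v(x) = C1*cos(x)^4


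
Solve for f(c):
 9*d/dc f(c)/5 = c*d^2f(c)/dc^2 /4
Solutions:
 f(c) = C1 + C2*c^(41/5)


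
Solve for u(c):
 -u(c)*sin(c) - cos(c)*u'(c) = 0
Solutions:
 u(c) = C1*cos(c)


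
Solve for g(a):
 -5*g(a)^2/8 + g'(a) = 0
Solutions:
 g(a) = -8/(C1 + 5*a)


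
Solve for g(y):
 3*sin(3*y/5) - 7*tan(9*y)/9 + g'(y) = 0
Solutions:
 g(y) = C1 - 7*log(cos(9*y))/81 + 5*cos(3*y/5)


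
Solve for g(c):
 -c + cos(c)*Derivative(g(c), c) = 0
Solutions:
 g(c) = C1 + Integral(c/cos(c), c)


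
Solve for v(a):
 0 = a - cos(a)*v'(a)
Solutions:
 v(a) = C1 + Integral(a/cos(a), a)


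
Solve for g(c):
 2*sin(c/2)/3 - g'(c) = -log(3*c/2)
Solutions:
 g(c) = C1 + c*log(c) - c - c*log(2) + c*log(3) - 4*cos(c/2)/3


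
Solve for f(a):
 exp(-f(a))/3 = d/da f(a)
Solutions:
 f(a) = log(C1 + a/3)


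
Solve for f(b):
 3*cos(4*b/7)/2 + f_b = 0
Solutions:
 f(b) = C1 - 21*sin(4*b/7)/8


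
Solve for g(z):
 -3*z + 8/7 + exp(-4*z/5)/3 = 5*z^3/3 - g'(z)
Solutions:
 g(z) = C1 + 5*z^4/12 + 3*z^2/2 - 8*z/7 + 5*exp(-4*z/5)/12


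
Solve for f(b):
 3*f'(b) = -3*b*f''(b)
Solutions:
 f(b) = C1 + C2*log(b)


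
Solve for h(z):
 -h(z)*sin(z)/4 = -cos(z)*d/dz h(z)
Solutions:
 h(z) = C1/cos(z)^(1/4)


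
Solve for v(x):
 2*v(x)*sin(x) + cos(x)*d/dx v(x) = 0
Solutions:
 v(x) = C1*cos(x)^2


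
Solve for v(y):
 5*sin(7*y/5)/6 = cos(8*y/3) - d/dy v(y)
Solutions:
 v(y) = C1 + 3*sin(8*y/3)/8 + 25*cos(7*y/5)/42


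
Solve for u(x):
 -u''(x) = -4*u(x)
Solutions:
 u(x) = C1*exp(-2*x) + C2*exp(2*x)


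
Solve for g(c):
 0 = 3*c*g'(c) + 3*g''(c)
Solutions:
 g(c) = C1 + C2*erf(sqrt(2)*c/2)


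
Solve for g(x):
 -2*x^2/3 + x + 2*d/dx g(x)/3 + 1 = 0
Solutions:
 g(x) = C1 + x^3/3 - 3*x^2/4 - 3*x/2


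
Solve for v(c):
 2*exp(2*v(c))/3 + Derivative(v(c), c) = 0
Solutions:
 v(c) = log(-sqrt(1/(C1 + 2*c))) - log(2) + log(6)/2
 v(c) = log(1/(C1 + 2*c))/2 - log(2) + log(6)/2


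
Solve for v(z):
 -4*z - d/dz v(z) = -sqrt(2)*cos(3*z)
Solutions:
 v(z) = C1 - 2*z^2 + sqrt(2)*sin(3*z)/3


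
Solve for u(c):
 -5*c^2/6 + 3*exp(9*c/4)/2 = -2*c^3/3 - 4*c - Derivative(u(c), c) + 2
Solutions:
 u(c) = C1 - c^4/6 + 5*c^3/18 - 2*c^2 + 2*c - 2*exp(9*c/4)/3


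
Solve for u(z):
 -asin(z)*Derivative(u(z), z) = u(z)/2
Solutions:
 u(z) = C1*exp(-Integral(1/asin(z), z)/2)


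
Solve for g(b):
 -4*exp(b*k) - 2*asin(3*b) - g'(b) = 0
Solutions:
 g(b) = C1 - 2*b*asin(3*b) - 2*sqrt(1 - 9*b^2)/3 - 4*Piecewise((exp(b*k)/k, Ne(k, 0)), (b, True))


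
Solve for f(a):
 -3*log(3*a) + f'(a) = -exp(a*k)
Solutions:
 f(a) = C1 + 3*a*log(a) + 3*a*(-1 + log(3)) + Piecewise((-exp(a*k)/k, Ne(k, 0)), (-a, True))


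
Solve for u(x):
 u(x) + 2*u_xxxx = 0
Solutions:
 u(x) = (C1*sin(2^(1/4)*x/2) + C2*cos(2^(1/4)*x/2))*exp(-2^(1/4)*x/2) + (C3*sin(2^(1/4)*x/2) + C4*cos(2^(1/4)*x/2))*exp(2^(1/4)*x/2)


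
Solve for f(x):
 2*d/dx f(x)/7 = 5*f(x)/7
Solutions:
 f(x) = C1*exp(5*x/2)


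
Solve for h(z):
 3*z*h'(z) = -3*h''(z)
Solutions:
 h(z) = C1 + C2*erf(sqrt(2)*z/2)


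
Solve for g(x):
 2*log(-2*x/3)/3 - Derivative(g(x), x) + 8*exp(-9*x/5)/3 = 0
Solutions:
 g(x) = C1 + 2*x*log(-x)/3 + 2*x*(-log(3) - 1 + log(2))/3 - 40*exp(-9*x/5)/27


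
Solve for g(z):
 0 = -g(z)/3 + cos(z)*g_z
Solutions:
 g(z) = C1*(sin(z) + 1)^(1/6)/(sin(z) - 1)^(1/6)


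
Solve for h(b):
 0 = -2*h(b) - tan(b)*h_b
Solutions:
 h(b) = C1/sin(b)^2


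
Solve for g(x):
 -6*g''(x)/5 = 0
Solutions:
 g(x) = C1 + C2*x


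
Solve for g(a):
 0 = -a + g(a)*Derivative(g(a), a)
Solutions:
 g(a) = -sqrt(C1 + a^2)
 g(a) = sqrt(C1 + a^2)


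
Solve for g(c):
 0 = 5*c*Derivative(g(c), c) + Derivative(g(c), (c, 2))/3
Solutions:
 g(c) = C1 + C2*erf(sqrt(30)*c/2)


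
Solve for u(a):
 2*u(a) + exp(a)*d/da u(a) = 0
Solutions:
 u(a) = C1*exp(2*exp(-a))


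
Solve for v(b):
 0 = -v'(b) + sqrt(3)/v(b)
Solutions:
 v(b) = -sqrt(C1 + 2*sqrt(3)*b)
 v(b) = sqrt(C1 + 2*sqrt(3)*b)


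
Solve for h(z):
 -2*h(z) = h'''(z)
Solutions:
 h(z) = C3*exp(-2^(1/3)*z) + (C1*sin(2^(1/3)*sqrt(3)*z/2) + C2*cos(2^(1/3)*sqrt(3)*z/2))*exp(2^(1/3)*z/2)


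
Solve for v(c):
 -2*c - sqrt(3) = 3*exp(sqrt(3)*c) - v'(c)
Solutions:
 v(c) = C1 + c^2 + sqrt(3)*c + sqrt(3)*exp(sqrt(3)*c)


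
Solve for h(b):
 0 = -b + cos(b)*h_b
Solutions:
 h(b) = C1 + Integral(b/cos(b), b)


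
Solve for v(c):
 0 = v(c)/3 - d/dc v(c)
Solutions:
 v(c) = C1*exp(c/3)


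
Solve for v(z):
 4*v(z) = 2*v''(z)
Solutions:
 v(z) = C1*exp(-sqrt(2)*z) + C2*exp(sqrt(2)*z)


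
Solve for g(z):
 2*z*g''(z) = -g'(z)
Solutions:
 g(z) = C1 + C2*sqrt(z)


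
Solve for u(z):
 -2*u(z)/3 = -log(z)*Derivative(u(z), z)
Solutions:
 u(z) = C1*exp(2*li(z)/3)


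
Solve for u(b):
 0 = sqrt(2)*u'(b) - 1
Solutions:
 u(b) = C1 + sqrt(2)*b/2


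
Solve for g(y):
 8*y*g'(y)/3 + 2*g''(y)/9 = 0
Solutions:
 g(y) = C1 + C2*erf(sqrt(6)*y)


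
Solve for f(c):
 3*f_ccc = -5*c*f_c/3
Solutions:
 f(c) = C1 + Integral(C2*airyai(-15^(1/3)*c/3) + C3*airybi(-15^(1/3)*c/3), c)


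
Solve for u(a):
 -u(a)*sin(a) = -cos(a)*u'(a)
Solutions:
 u(a) = C1/cos(a)


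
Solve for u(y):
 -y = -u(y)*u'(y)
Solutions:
 u(y) = -sqrt(C1 + y^2)
 u(y) = sqrt(C1 + y^2)


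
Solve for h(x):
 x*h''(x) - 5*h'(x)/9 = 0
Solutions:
 h(x) = C1 + C2*x^(14/9)


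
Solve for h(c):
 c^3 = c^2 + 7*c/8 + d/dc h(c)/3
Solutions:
 h(c) = C1 + 3*c^4/4 - c^3 - 21*c^2/16


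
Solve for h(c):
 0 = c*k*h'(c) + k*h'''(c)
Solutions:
 h(c) = C1 + Integral(C2*airyai(-c) + C3*airybi(-c), c)


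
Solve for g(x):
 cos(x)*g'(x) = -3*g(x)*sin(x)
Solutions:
 g(x) = C1*cos(x)^3


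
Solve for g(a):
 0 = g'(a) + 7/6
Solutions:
 g(a) = C1 - 7*a/6


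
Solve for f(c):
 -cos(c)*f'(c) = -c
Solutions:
 f(c) = C1 + Integral(c/cos(c), c)


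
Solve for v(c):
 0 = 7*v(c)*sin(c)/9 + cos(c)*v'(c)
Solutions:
 v(c) = C1*cos(c)^(7/9)


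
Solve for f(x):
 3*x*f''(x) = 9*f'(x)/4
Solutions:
 f(x) = C1 + C2*x^(7/4)


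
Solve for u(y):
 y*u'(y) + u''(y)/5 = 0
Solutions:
 u(y) = C1 + C2*erf(sqrt(10)*y/2)


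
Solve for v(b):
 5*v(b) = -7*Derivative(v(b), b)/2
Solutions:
 v(b) = C1*exp(-10*b/7)


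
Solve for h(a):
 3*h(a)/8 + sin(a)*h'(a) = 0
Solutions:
 h(a) = C1*(cos(a) + 1)^(3/16)/(cos(a) - 1)^(3/16)


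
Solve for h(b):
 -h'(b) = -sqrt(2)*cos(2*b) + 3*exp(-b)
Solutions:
 h(b) = C1 + sqrt(2)*sin(2*b)/2 + 3*exp(-b)


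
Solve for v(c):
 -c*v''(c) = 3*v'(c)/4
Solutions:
 v(c) = C1 + C2*c^(1/4)


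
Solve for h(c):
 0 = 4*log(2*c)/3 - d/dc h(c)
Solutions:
 h(c) = C1 + 4*c*log(c)/3 - 4*c/3 + 4*c*log(2)/3


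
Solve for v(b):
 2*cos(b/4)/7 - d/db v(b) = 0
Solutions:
 v(b) = C1 + 8*sin(b/4)/7


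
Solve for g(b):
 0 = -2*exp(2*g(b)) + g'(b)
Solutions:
 g(b) = log(-sqrt(-1/(C1 + 2*b))) - log(2)/2
 g(b) = log(-1/(C1 + 2*b))/2 - log(2)/2


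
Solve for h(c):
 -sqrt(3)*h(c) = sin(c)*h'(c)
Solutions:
 h(c) = C1*(cos(c) + 1)^(sqrt(3)/2)/(cos(c) - 1)^(sqrt(3)/2)


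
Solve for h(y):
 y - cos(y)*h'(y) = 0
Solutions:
 h(y) = C1 + Integral(y/cos(y), y)


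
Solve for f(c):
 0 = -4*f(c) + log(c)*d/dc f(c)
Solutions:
 f(c) = C1*exp(4*li(c))


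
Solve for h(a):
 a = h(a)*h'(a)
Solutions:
 h(a) = -sqrt(C1 + a^2)
 h(a) = sqrt(C1 + a^2)


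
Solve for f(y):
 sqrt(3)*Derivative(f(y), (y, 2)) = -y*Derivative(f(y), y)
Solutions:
 f(y) = C1 + C2*erf(sqrt(2)*3^(3/4)*y/6)


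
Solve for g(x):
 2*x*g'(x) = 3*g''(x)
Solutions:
 g(x) = C1 + C2*erfi(sqrt(3)*x/3)


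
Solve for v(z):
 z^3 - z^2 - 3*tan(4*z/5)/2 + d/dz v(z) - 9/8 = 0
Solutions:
 v(z) = C1 - z^4/4 + z^3/3 + 9*z/8 - 15*log(cos(4*z/5))/8


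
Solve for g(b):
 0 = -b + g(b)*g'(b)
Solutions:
 g(b) = -sqrt(C1 + b^2)
 g(b) = sqrt(C1 + b^2)


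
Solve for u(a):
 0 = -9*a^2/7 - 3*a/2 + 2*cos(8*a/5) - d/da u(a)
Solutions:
 u(a) = C1 - 3*a^3/7 - 3*a^2/4 + 5*sin(8*a/5)/4


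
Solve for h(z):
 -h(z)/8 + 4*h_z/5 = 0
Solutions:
 h(z) = C1*exp(5*z/32)


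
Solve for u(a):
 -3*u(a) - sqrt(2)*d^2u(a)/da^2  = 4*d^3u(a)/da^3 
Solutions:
 u(a) = C1*exp(a*(-2*sqrt(2) + 2^(2/3)/(sqrt(2) + 324 + sqrt(-2 + (sqrt(2) + 324)^2))^(1/3) + 2^(1/3)*(sqrt(2) + 324 + sqrt(-2 + (sqrt(2) + 324)^2))^(1/3))/24)*sin(2^(1/3)*sqrt(3)*a*(-(sqrt(2) + 324 + sqrt(-2 + (sqrt(2) + 324)^2))^(1/3) + 2^(1/3)/(sqrt(2) + 324 + sqrt(-2 + (sqrt(2) + 324)^2))^(1/3))/24) + C2*exp(a*(-2*sqrt(2) + 2^(2/3)/(sqrt(2) + 324 + sqrt(-2 + (sqrt(2) + 324)^2))^(1/3) + 2^(1/3)*(sqrt(2) + 324 + sqrt(-2 + (sqrt(2) + 324)^2))^(1/3))/24)*cos(2^(1/3)*sqrt(3)*a*(-(sqrt(2) + 324 + sqrt(-2 + (sqrt(2) + 324)^2))^(1/3) + 2^(1/3)/(sqrt(2) + 324 + sqrt(-2 + (sqrt(2) + 324)^2))^(1/3))/24) + C3*exp(-a*(2^(2/3)/(sqrt(2) + 324 + sqrt(-2 + (sqrt(2) + 324)^2))^(1/3) + sqrt(2) + 2^(1/3)*(sqrt(2) + 324 + sqrt(-2 + (sqrt(2) + 324)^2))^(1/3))/12)


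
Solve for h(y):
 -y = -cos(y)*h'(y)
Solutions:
 h(y) = C1 + Integral(y/cos(y), y)


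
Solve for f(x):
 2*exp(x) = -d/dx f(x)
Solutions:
 f(x) = C1 - 2*exp(x)


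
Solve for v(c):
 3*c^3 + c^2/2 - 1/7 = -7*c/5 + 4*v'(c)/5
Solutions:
 v(c) = C1 + 15*c^4/16 + 5*c^3/24 + 7*c^2/8 - 5*c/28


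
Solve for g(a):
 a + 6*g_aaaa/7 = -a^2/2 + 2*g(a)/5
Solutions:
 g(a) = C1*exp(-15^(3/4)*7^(1/4)*a/15) + C2*exp(15^(3/4)*7^(1/4)*a/15) + C3*sin(15^(3/4)*7^(1/4)*a/15) + C4*cos(15^(3/4)*7^(1/4)*a/15) + 5*a^2/4 + 5*a/2


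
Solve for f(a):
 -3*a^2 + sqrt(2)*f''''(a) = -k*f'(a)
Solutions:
 f(a) = C1 + C2*exp(2^(5/6)*a*(-k)^(1/3)/2) + C3*exp(2^(5/6)*a*(-k)^(1/3)*(-1 + sqrt(3)*I)/4) + C4*exp(-2^(5/6)*a*(-k)^(1/3)*(1 + sqrt(3)*I)/4) + a^3/k


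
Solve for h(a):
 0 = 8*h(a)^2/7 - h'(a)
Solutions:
 h(a) = -7/(C1 + 8*a)


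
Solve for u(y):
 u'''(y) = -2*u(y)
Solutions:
 u(y) = C3*exp(-2^(1/3)*y) + (C1*sin(2^(1/3)*sqrt(3)*y/2) + C2*cos(2^(1/3)*sqrt(3)*y/2))*exp(2^(1/3)*y/2)


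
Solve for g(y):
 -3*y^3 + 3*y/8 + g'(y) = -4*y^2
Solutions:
 g(y) = C1 + 3*y^4/4 - 4*y^3/3 - 3*y^2/16


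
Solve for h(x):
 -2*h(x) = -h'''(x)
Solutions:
 h(x) = C3*exp(2^(1/3)*x) + (C1*sin(2^(1/3)*sqrt(3)*x/2) + C2*cos(2^(1/3)*sqrt(3)*x/2))*exp(-2^(1/3)*x/2)


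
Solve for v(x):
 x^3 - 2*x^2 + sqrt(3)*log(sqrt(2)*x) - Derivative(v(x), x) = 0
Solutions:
 v(x) = C1 + x^4/4 - 2*x^3/3 + sqrt(3)*x*log(x) - sqrt(3)*x + sqrt(3)*x*log(2)/2


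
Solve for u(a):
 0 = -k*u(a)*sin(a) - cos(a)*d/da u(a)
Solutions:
 u(a) = C1*exp(k*log(cos(a)))


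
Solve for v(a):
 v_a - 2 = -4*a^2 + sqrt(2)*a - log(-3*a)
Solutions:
 v(a) = C1 - 4*a^3/3 + sqrt(2)*a^2/2 - a*log(-a) + a*(3 - log(3))


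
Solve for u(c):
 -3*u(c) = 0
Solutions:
 u(c) = 0


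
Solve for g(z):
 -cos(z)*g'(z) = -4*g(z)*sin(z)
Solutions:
 g(z) = C1/cos(z)^4


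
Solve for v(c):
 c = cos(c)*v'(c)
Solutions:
 v(c) = C1 + Integral(c/cos(c), c)


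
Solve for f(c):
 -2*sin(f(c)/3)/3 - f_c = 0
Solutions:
 2*c/3 + 3*log(cos(f(c)/3) - 1)/2 - 3*log(cos(f(c)/3) + 1)/2 = C1


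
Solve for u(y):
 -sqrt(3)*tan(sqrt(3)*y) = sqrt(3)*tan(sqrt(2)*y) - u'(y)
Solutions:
 u(y) = C1 - sqrt(6)*log(cos(sqrt(2)*y))/2 - log(cos(sqrt(3)*y))


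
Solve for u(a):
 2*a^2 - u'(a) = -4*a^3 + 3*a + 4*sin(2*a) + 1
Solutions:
 u(a) = C1 + a^4 + 2*a^3/3 - 3*a^2/2 - a + 2*cos(2*a)


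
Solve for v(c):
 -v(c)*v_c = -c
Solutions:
 v(c) = -sqrt(C1 + c^2)
 v(c) = sqrt(C1 + c^2)


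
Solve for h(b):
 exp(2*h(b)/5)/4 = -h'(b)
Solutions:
 h(b) = 5*log(-sqrt(-1/(C1 - b))) + 5*log(10)/2
 h(b) = 5*log(-1/(C1 - b))/2 + 5*log(10)/2


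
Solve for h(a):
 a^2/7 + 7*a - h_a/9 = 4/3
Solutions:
 h(a) = C1 + 3*a^3/7 + 63*a^2/2 - 12*a


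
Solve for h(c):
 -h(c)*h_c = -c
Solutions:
 h(c) = -sqrt(C1 + c^2)
 h(c) = sqrt(C1 + c^2)


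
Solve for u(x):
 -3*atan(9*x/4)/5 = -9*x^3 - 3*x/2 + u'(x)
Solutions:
 u(x) = C1 + 9*x^4/4 + 3*x^2/4 - 3*x*atan(9*x/4)/5 + 2*log(81*x^2 + 16)/15


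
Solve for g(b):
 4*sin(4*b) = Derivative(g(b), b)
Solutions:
 g(b) = C1 - cos(4*b)


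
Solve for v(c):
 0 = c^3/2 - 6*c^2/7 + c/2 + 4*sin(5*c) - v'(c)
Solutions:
 v(c) = C1 + c^4/8 - 2*c^3/7 + c^2/4 - 4*cos(5*c)/5


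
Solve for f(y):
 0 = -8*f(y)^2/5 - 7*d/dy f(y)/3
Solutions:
 f(y) = 35/(C1 + 24*y)


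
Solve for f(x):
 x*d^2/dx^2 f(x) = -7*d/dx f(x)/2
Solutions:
 f(x) = C1 + C2/x^(5/2)


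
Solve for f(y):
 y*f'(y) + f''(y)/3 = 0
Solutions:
 f(y) = C1 + C2*erf(sqrt(6)*y/2)


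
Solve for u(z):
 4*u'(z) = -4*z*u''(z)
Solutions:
 u(z) = C1 + C2*log(z)


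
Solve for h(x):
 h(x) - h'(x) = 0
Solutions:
 h(x) = C1*exp(x)


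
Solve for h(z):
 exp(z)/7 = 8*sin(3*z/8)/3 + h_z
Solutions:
 h(z) = C1 + exp(z)/7 + 64*cos(3*z/8)/9


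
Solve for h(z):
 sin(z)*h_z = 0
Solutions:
 h(z) = C1


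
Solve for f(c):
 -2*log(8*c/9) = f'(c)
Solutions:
 f(c) = C1 - 2*c*log(c) + c*log(81/64) + 2*c


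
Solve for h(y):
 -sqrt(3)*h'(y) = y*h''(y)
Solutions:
 h(y) = C1 + C2*y^(1 - sqrt(3))


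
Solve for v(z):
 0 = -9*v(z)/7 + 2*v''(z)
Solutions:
 v(z) = C1*exp(-3*sqrt(14)*z/14) + C2*exp(3*sqrt(14)*z/14)


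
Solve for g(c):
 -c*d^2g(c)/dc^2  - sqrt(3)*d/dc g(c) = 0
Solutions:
 g(c) = C1 + C2*c^(1 - sqrt(3))


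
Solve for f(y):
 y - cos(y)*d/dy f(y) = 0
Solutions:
 f(y) = C1 + Integral(y/cos(y), y)


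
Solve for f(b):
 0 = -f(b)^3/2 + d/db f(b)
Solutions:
 f(b) = -sqrt(-1/(C1 + b))
 f(b) = sqrt(-1/(C1 + b))


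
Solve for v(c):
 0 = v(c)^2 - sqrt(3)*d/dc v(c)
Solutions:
 v(c) = -3/(C1 + sqrt(3)*c)


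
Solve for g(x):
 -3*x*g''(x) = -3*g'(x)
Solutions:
 g(x) = C1 + C2*x^2


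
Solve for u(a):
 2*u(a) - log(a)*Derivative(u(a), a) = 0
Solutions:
 u(a) = C1*exp(2*li(a))


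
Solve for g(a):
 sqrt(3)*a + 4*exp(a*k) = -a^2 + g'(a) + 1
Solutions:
 g(a) = C1 + a^3/3 + sqrt(3)*a^2/2 - a + 4*exp(a*k)/k


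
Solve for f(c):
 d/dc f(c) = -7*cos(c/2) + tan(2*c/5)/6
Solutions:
 f(c) = C1 - 5*log(cos(2*c/5))/12 - 14*sin(c/2)


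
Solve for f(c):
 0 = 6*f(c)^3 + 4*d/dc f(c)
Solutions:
 f(c) = -sqrt(-1/(C1 - 3*c))
 f(c) = sqrt(-1/(C1 - 3*c))


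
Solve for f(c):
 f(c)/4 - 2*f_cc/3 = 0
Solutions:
 f(c) = C1*exp(-sqrt(6)*c/4) + C2*exp(sqrt(6)*c/4)


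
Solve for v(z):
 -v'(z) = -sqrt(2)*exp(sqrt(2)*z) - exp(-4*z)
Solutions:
 v(z) = C1 + exp(sqrt(2)*z) - exp(-4*z)/4


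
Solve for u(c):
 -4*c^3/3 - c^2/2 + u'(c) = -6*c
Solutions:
 u(c) = C1 + c^4/3 + c^3/6 - 3*c^2


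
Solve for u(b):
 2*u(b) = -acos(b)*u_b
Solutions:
 u(b) = C1*exp(-2*Integral(1/acos(b), b))


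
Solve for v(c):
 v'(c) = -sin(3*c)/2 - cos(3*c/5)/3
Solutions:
 v(c) = C1 - 5*sin(3*c/5)/9 + cos(3*c)/6


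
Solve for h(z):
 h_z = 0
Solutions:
 h(z) = C1


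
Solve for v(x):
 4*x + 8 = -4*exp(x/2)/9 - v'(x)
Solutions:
 v(x) = C1 - 2*x^2 - 8*x - 8*exp(x/2)/9


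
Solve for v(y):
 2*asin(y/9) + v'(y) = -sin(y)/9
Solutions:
 v(y) = C1 - 2*y*asin(y/9) - 2*sqrt(81 - y^2) + cos(y)/9


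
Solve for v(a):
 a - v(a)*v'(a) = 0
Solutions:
 v(a) = -sqrt(C1 + a^2)
 v(a) = sqrt(C1 + a^2)


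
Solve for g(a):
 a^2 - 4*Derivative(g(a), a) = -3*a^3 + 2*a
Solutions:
 g(a) = C1 + 3*a^4/16 + a^3/12 - a^2/4


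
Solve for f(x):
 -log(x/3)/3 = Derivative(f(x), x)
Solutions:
 f(x) = C1 - x*log(x)/3 + x/3 + x*log(3)/3


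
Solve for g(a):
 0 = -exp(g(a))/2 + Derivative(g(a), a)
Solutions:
 g(a) = log(-1/(C1 + a)) + log(2)


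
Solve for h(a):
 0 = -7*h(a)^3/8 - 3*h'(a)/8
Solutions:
 h(a) = -sqrt(6)*sqrt(-1/(C1 - 7*a))/2
 h(a) = sqrt(6)*sqrt(-1/(C1 - 7*a))/2


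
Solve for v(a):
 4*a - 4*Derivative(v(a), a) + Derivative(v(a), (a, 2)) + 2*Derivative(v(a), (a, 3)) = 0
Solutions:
 v(a) = C1 + C2*exp(a*(-1 + sqrt(33))/4) + C3*exp(-a*(1 + sqrt(33))/4) + a^2/2 + a/4


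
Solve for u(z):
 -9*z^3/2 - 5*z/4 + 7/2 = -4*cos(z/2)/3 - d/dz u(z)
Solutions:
 u(z) = C1 + 9*z^4/8 + 5*z^2/8 - 7*z/2 - 8*sin(z/2)/3


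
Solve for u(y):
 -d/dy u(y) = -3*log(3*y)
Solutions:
 u(y) = C1 + 3*y*log(y) - 3*y + y*log(27)


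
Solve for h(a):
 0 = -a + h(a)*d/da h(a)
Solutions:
 h(a) = -sqrt(C1 + a^2)
 h(a) = sqrt(C1 + a^2)


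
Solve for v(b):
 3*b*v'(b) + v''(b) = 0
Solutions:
 v(b) = C1 + C2*erf(sqrt(6)*b/2)


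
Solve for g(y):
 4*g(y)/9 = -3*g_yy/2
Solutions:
 g(y) = C1*sin(2*sqrt(6)*y/9) + C2*cos(2*sqrt(6)*y/9)


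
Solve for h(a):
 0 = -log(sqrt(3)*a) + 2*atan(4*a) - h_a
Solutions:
 h(a) = C1 - a*log(a) + 2*a*atan(4*a) - a*log(3)/2 + a - log(16*a^2 + 1)/4


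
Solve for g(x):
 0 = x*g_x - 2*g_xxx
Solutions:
 g(x) = C1 + Integral(C2*airyai(2^(2/3)*x/2) + C3*airybi(2^(2/3)*x/2), x)


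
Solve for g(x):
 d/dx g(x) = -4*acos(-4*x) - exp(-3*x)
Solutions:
 g(x) = C1 - 4*x*acos(-4*x) - sqrt(1 - 16*x^2) + exp(-3*x)/3


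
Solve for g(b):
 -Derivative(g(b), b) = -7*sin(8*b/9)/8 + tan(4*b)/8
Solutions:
 g(b) = C1 + log(cos(4*b))/32 - 63*cos(8*b/9)/64


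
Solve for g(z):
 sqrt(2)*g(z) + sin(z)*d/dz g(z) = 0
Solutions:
 g(z) = C1*(cos(z) + 1)^(sqrt(2)/2)/(cos(z) - 1)^(sqrt(2)/2)


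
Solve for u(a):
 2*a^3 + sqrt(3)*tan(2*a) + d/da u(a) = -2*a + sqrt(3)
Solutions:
 u(a) = C1 - a^4/2 - a^2 + sqrt(3)*a + sqrt(3)*log(cos(2*a))/2


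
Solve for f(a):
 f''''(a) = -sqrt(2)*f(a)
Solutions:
 f(a) = (C1*sin(2^(5/8)*a/2) + C2*cos(2^(5/8)*a/2))*exp(-2^(5/8)*a/2) + (C3*sin(2^(5/8)*a/2) + C4*cos(2^(5/8)*a/2))*exp(2^(5/8)*a/2)


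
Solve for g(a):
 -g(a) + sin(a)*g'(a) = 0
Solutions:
 g(a) = C1*sqrt(cos(a) - 1)/sqrt(cos(a) + 1)


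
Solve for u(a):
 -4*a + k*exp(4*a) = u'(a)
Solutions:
 u(a) = C1 - 2*a^2 + k*exp(4*a)/4


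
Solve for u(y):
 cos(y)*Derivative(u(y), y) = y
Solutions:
 u(y) = C1 + Integral(y/cos(y), y)


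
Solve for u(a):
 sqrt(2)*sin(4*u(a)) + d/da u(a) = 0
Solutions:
 u(a) = -acos((-C1 - exp(8*sqrt(2)*a))/(C1 - exp(8*sqrt(2)*a)))/4 + pi/2
 u(a) = acos((-C1 - exp(8*sqrt(2)*a))/(C1 - exp(8*sqrt(2)*a)))/4


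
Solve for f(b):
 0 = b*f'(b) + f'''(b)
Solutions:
 f(b) = C1 + Integral(C2*airyai(-b) + C3*airybi(-b), b)


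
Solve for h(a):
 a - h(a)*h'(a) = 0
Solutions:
 h(a) = -sqrt(C1 + a^2)
 h(a) = sqrt(C1 + a^2)


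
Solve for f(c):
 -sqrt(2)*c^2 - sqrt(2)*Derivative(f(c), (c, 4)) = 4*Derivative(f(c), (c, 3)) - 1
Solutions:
 f(c) = C1 + C2*c + C3*c^2 + C4*exp(-2*sqrt(2)*c) - sqrt(2)*c^5/240 + c^4/96 + c^3*(4 - sqrt(2))/96


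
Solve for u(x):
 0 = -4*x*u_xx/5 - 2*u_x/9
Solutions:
 u(x) = C1 + C2*x^(13/18)


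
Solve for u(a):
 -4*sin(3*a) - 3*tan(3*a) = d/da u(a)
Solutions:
 u(a) = C1 + log(cos(3*a)) + 4*cos(3*a)/3


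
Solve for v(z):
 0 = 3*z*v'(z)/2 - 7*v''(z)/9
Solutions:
 v(z) = C1 + C2*erfi(3*sqrt(21)*z/14)


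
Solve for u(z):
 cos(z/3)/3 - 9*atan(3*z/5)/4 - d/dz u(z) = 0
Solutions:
 u(z) = C1 - 9*z*atan(3*z/5)/4 + 15*log(9*z^2 + 25)/8 + sin(z/3)


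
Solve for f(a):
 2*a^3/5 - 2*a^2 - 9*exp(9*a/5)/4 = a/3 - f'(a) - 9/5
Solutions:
 f(a) = C1 - a^4/10 + 2*a^3/3 + a^2/6 - 9*a/5 + 5*exp(9*a/5)/4


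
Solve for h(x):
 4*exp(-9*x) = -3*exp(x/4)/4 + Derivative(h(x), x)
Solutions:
 h(x) = C1 + 3*exp(x/4) - 4*exp(-9*x)/9


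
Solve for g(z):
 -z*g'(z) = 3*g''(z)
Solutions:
 g(z) = C1 + C2*erf(sqrt(6)*z/6)


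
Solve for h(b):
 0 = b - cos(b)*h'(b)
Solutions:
 h(b) = C1 + Integral(b/cos(b), b)


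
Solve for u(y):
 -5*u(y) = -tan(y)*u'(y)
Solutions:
 u(y) = C1*sin(y)^5


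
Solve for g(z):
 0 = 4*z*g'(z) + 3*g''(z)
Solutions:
 g(z) = C1 + C2*erf(sqrt(6)*z/3)


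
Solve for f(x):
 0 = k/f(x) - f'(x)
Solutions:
 f(x) = -sqrt(C1 + 2*k*x)
 f(x) = sqrt(C1 + 2*k*x)


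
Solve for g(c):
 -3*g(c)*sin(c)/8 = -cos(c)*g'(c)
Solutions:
 g(c) = C1/cos(c)^(3/8)


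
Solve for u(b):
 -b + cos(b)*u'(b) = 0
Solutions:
 u(b) = C1 + Integral(b/cos(b), b)


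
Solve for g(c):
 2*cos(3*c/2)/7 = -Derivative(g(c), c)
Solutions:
 g(c) = C1 - 4*sin(3*c/2)/21


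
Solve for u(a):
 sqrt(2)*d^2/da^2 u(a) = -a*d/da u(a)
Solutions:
 u(a) = C1 + C2*erf(2^(1/4)*a/2)


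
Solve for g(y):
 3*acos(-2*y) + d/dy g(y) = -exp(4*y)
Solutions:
 g(y) = C1 - 3*y*acos(-2*y) - 3*sqrt(1 - 4*y^2)/2 - exp(4*y)/4


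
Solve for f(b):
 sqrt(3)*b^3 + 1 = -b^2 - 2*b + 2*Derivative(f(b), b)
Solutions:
 f(b) = C1 + sqrt(3)*b^4/8 + b^3/6 + b^2/2 + b/2


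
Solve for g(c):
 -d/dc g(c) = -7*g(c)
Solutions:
 g(c) = C1*exp(7*c)


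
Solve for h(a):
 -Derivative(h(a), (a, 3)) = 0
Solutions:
 h(a) = C1 + C2*a + C3*a^2


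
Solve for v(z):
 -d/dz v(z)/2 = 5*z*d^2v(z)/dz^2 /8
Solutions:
 v(z) = C1 + C2*z^(1/5)


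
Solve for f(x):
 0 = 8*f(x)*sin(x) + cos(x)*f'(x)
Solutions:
 f(x) = C1*cos(x)^8


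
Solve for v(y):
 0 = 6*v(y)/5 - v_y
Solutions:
 v(y) = C1*exp(6*y/5)


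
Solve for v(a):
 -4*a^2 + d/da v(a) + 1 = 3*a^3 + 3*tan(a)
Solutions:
 v(a) = C1 + 3*a^4/4 + 4*a^3/3 - a - 3*log(cos(a))


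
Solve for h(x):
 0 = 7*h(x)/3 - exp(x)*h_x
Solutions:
 h(x) = C1*exp(-7*exp(-x)/3)


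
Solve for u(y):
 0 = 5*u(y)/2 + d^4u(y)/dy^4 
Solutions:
 u(y) = (C1*sin(10^(1/4)*y/2) + C2*cos(10^(1/4)*y/2))*exp(-10^(1/4)*y/2) + (C3*sin(10^(1/4)*y/2) + C4*cos(10^(1/4)*y/2))*exp(10^(1/4)*y/2)


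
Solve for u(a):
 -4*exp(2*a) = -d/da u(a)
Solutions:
 u(a) = C1 + 2*exp(2*a)


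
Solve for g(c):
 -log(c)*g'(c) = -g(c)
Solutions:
 g(c) = C1*exp(li(c))


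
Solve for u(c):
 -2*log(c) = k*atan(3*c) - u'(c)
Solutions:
 u(c) = C1 + 2*c*log(c) - 2*c + k*(c*atan(3*c) - log(9*c^2 + 1)/6)


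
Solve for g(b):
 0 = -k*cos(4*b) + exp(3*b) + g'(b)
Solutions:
 g(b) = C1 + k*sin(4*b)/4 - exp(3*b)/3


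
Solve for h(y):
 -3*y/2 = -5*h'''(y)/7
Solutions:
 h(y) = C1 + C2*y + C3*y^2 + 7*y^4/80


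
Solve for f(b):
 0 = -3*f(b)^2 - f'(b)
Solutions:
 f(b) = 1/(C1 + 3*b)


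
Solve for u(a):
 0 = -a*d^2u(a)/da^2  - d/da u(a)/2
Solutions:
 u(a) = C1 + C2*sqrt(a)


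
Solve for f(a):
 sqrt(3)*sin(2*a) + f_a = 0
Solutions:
 f(a) = C1 + sqrt(3)*cos(2*a)/2


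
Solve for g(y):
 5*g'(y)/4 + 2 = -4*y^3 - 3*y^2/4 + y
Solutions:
 g(y) = C1 - 4*y^4/5 - y^3/5 + 2*y^2/5 - 8*y/5


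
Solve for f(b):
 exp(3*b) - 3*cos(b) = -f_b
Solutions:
 f(b) = C1 - exp(3*b)/3 + 3*sin(b)


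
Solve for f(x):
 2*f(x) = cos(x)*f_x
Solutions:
 f(x) = C1*(sin(x) + 1)/(sin(x) - 1)


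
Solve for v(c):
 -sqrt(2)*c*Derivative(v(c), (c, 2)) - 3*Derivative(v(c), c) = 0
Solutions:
 v(c) = C1 + C2*c^(1 - 3*sqrt(2)/2)


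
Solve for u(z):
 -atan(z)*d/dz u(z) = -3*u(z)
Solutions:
 u(z) = C1*exp(3*Integral(1/atan(z), z))


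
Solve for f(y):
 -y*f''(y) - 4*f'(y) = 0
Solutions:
 f(y) = C1 + C2/y^3


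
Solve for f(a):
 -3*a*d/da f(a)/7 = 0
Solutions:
 f(a) = C1


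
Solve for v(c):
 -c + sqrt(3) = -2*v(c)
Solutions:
 v(c) = c/2 - sqrt(3)/2


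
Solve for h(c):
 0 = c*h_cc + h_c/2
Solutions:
 h(c) = C1 + C2*sqrt(c)


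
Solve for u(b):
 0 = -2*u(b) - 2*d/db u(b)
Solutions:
 u(b) = C1*exp(-b)


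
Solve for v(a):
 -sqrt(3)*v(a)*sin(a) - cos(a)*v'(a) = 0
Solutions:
 v(a) = C1*cos(a)^(sqrt(3))


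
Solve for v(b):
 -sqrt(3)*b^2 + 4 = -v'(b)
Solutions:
 v(b) = C1 + sqrt(3)*b^3/3 - 4*b


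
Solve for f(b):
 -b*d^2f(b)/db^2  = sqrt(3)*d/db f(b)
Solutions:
 f(b) = C1 + C2*b^(1 - sqrt(3))


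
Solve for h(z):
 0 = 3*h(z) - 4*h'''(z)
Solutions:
 h(z) = C3*exp(6^(1/3)*z/2) + (C1*sin(2^(1/3)*3^(5/6)*z/4) + C2*cos(2^(1/3)*3^(5/6)*z/4))*exp(-6^(1/3)*z/4)


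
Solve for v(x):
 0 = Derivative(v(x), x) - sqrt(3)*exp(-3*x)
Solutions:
 v(x) = C1 - sqrt(3)*exp(-3*x)/3


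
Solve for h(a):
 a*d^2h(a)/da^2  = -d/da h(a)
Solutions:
 h(a) = C1 + C2*log(a)


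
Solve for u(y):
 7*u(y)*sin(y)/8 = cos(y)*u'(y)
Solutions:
 u(y) = C1/cos(y)^(7/8)


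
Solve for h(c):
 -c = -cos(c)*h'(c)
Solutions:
 h(c) = C1 + Integral(c/cos(c), c)


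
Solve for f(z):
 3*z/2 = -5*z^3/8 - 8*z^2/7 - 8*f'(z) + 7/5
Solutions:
 f(z) = C1 - 5*z^4/256 - z^3/21 - 3*z^2/32 + 7*z/40


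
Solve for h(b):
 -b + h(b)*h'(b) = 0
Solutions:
 h(b) = -sqrt(C1 + b^2)
 h(b) = sqrt(C1 + b^2)


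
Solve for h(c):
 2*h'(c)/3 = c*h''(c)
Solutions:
 h(c) = C1 + C2*c^(5/3)


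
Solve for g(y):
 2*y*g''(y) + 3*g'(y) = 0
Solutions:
 g(y) = C1 + C2/sqrt(y)


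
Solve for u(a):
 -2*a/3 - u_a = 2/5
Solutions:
 u(a) = C1 - a^2/3 - 2*a/5


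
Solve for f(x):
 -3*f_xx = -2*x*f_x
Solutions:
 f(x) = C1 + C2*erfi(sqrt(3)*x/3)


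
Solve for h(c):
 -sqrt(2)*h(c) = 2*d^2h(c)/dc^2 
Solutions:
 h(c) = C1*sin(2^(3/4)*c/2) + C2*cos(2^(3/4)*c/2)


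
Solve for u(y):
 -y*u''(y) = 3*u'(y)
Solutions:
 u(y) = C1 + C2/y^2


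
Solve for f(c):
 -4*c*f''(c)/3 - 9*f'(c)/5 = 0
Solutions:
 f(c) = C1 + C2/c^(7/20)


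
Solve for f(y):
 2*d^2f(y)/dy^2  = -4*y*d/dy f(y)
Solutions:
 f(y) = C1 + C2*erf(y)


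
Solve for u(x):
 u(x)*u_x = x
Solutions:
 u(x) = -sqrt(C1 + x^2)
 u(x) = sqrt(C1 + x^2)


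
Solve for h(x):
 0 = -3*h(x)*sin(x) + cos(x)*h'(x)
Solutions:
 h(x) = C1/cos(x)^3


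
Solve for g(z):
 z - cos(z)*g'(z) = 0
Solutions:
 g(z) = C1 + Integral(z/cos(z), z)


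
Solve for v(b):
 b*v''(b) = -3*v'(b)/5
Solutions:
 v(b) = C1 + C2*b^(2/5)


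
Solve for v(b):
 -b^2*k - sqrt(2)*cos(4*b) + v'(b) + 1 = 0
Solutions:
 v(b) = C1 + b^3*k/3 - b + sqrt(2)*sin(4*b)/4


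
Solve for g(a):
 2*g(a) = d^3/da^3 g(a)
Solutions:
 g(a) = C3*exp(2^(1/3)*a) + (C1*sin(2^(1/3)*sqrt(3)*a/2) + C2*cos(2^(1/3)*sqrt(3)*a/2))*exp(-2^(1/3)*a/2)


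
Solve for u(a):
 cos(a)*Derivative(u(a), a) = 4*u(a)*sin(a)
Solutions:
 u(a) = C1/cos(a)^4


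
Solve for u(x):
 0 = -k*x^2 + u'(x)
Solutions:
 u(x) = C1 + k*x^3/3


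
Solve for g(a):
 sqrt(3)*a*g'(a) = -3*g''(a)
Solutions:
 g(a) = C1 + C2*erf(sqrt(2)*3^(3/4)*a/6)


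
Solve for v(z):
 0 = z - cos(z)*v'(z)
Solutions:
 v(z) = C1 + Integral(z/cos(z), z)


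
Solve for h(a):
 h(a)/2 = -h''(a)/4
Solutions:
 h(a) = C1*sin(sqrt(2)*a) + C2*cos(sqrt(2)*a)


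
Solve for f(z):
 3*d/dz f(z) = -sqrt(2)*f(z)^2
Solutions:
 f(z) = 3/(C1 + sqrt(2)*z)


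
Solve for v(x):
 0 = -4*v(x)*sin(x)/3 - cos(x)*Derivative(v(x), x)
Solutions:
 v(x) = C1*cos(x)^(4/3)


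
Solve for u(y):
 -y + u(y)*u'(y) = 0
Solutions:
 u(y) = -sqrt(C1 + y^2)
 u(y) = sqrt(C1 + y^2)


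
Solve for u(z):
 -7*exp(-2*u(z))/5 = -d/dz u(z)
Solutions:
 u(z) = log(-sqrt(C1 + 70*z)) - log(5)
 u(z) = log(C1 + 70*z)/2 - log(5)


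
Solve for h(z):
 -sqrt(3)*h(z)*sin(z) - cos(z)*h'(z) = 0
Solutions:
 h(z) = C1*cos(z)^(sqrt(3))


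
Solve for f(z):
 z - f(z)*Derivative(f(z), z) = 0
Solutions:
 f(z) = -sqrt(C1 + z^2)
 f(z) = sqrt(C1 + z^2)


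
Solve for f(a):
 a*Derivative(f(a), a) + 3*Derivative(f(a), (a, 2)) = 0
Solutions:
 f(a) = C1 + C2*erf(sqrt(6)*a/6)


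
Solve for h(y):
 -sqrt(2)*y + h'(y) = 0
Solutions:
 h(y) = C1 + sqrt(2)*y^2/2


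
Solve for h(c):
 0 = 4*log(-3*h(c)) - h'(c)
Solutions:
 -Integral(1/(log(-_y) + log(3)), (_y, h(c)))/4 = C1 - c


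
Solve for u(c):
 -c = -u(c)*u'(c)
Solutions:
 u(c) = -sqrt(C1 + c^2)
 u(c) = sqrt(C1 + c^2)
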